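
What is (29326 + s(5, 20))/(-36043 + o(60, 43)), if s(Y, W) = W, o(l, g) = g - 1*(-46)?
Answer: -14673/17977 ≈ -0.81621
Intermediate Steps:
o(l, g) = 46 + g (o(l, g) = g + 46 = 46 + g)
(29326 + s(5, 20))/(-36043 + o(60, 43)) = (29326 + 20)/(-36043 + (46 + 43)) = 29346/(-36043 + 89) = 29346/(-35954) = 29346*(-1/35954) = -14673/17977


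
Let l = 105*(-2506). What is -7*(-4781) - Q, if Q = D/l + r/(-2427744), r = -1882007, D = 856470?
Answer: 37510025630393/1120723296 ≈ 33470.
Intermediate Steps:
l = -263130
Q = -2779083161/1120723296 (Q = 856470/(-263130) - 1882007/(-2427744) = 856470*(-1/263130) - 1882007*(-1/2427744) = -28549/8771 + 99053/127776 = -2779083161/1120723296 ≈ -2.4797)
-7*(-4781) - Q = -7*(-4781) - 1*(-2779083161/1120723296) = 33467 + 2779083161/1120723296 = 37510025630393/1120723296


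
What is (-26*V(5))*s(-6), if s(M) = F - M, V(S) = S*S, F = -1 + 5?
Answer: -6500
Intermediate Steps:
F = 4
V(S) = S²
s(M) = 4 - M
(-26*V(5))*s(-6) = (-26*5²)*(4 - 1*(-6)) = (-26*25)*(4 + 6) = -650*10 = -6500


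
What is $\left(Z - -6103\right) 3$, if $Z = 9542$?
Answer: $46935$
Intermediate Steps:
$\left(Z - -6103\right) 3 = \left(9542 - -6103\right) 3 = \left(9542 + 6103\right) 3 = 15645 \cdot 3 = 46935$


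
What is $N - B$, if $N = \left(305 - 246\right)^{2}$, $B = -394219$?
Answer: $397700$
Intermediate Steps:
$N = 3481$ ($N = 59^{2} = 3481$)
$N - B = 3481 - -394219 = 3481 + 394219 = 397700$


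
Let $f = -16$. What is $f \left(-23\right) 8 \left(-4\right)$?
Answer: $-11776$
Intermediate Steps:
$f \left(-23\right) 8 \left(-4\right) = \left(-16\right) \left(-23\right) 8 \left(-4\right) = 368 \left(-32\right) = -11776$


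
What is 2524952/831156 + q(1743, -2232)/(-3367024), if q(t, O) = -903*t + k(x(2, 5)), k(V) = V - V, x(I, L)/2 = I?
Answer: 2452438628693/699630549936 ≈ 3.5053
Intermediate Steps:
x(I, L) = 2*I
k(V) = 0
q(t, O) = -903*t (q(t, O) = -903*t + 0 = -903*t)
2524952/831156 + q(1743, -2232)/(-3367024) = 2524952/831156 - 903*1743/(-3367024) = 2524952*(1/831156) - 1573929*(-1/3367024) = 631238/207789 + 1573929/3367024 = 2452438628693/699630549936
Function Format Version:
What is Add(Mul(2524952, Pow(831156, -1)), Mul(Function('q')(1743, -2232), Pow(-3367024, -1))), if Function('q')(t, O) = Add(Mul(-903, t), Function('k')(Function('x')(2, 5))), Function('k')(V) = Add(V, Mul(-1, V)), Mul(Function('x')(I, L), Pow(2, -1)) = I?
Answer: Rational(2452438628693, 699630549936) ≈ 3.5053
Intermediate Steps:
Function('x')(I, L) = Mul(2, I)
Function('k')(V) = 0
Function('q')(t, O) = Mul(-903, t) (Function('q')(t, O) = Add(Mul(-903, t), 0) = Mul(-903, t))
Add(Mul(2524952, Pow(831156, -1)), Mul(Function('q')(1743, -2232), Pow(-3367024, -1))) = Add(Mul(2524952, Pow(831156, -1)), Mul(Mul(-903, 1743), Pow(-3367024, -1))) = Add(Mul(2524952, Rational(1, 831156)), Mul(-1573929, Rational(-1, 3367024))) = Add(Rational(631238, 207789), Rational(1573929, 3367024)) = Rational(2452438628693, 699630549936)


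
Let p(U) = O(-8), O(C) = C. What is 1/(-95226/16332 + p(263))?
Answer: -2722/37647 ≈ -0.072303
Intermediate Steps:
p(U) = -8
1/(-95226/16332 + p(263)) = 1/(-95226/16332 - 8) = 1/(-95226*1/16332 - 8) = 1/(-15871/2722 - 8) = 1/(-37647/2722) = -2722/37647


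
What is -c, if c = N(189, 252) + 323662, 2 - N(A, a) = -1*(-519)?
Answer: -323145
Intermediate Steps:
N(A, a) = -517 (N(A, a) = 2 - (-1)*(-519) = 2 - 1*519 = 2 - 519 = -517)
c = 323145 (c = -517 + 323662 = 323145)
-c = -1*323145 = -323145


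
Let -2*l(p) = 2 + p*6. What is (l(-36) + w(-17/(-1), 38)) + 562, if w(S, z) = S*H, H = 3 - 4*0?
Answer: 720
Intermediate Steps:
l(p) = -1 - 3*p (l(p) = -(2 + p*6)/2 = -(2 + 6*p)/2 = -1 - 3*p)
H = 3 (H = 3 + 0 = 3)
w(S, z) = 3*S (w(S, z) = S*3 = 3*S)
(l(-36) + w(-17/(-1), 38)) + 562 = ((-1 - 3*(-36)) + 3*(-17/(-1))) + 562 = ((-1 + 108) + 3*(-17*(-1))) + 562 = (107 + 3*17) + 562 = (107 + 51) + 562 = 158 + 562 = 720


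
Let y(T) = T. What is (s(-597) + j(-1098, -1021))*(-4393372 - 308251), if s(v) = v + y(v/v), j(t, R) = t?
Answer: 7964549362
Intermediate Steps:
s(v) = 1 + v (s(v) = v + v/v = v + 1 = 1 + v)
(s(-597) + j(-1098, -1021))*(-4393372 - 308251) = ((1 - 597) - 1098)*(-4393372 - 308251) = (-596 - 1098)*(-4701623) = -1694*(-4701623) = 7964549362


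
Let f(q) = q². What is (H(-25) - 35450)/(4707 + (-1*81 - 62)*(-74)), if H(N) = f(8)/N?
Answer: -886314/382225 ≈ -2.3188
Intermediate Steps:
H(N) = 64/N (H(N) = 8²/N = 64/N)
(H(-25) - 35450)/(4707 + (-1*81 - 62)*(-74)) = (64/(-25) - 35450)/(4707 + (-1*81 - 62)*(-74)) = (64*(-1/25) - 35450)/(4707 + (-81 - 62)*(-74)) = (-64/25 - 35450)/(4707 - 143*(-74)) = -886314/(25*(4707 + 10582)) = -886314/25/15289 = -886314/25*1/15289 = -886314/382225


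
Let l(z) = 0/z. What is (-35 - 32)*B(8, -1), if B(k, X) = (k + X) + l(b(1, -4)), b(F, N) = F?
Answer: -469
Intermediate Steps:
l(z) = 0
B(k, X) = X + k (B(k, X) = (k + X) + 0 = (X + k) + 0 = X + k)
(-35 - 32)*B(8, -1) = (-35 - 32)*(-1 + 8) = -67*7 = -469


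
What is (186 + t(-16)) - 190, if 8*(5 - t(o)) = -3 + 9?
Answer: ¼ ≈ 0.25000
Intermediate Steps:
t(o) = 17/4 (t(o) = 5 - (-3 + 9)/8 = 5 - ⅛*6 = 5 - ¾ = 17/4)
(186 + t(-16)) - 190 = (186 + 17/4) - 190 = 761/4 - 190 = ¼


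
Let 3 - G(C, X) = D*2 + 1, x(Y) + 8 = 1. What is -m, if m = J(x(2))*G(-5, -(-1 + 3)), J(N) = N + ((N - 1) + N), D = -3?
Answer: 176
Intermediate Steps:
x(Y) = -7 (x(Y) = -8 + 1 = -7)
G(C, X) = 8 (G(C, X) = 3 - (-3*2 + 1) = 3 - (-6 + 1) = 3 - 1*(-5) = 3 + 5 = 8)
J(N) = -1 + 3*N (J(N) = N + ((-1 + N) + N) = N + (-1 + 2*N) = -1 + 3*N)
m = -176 (m = (-1 + 3*(-7))*8 = (-1 - 21)*8 = -22*8 = -176)
-m = -1*(-176) = 176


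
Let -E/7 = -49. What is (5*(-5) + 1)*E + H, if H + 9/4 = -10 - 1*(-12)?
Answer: -32929/4 ≈ -8232.3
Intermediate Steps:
E = 343 (E = -7*(-49) = 343)
H = -¼ (H = -9/4 + (-10 - 1*(-12)) = -9/4 + (-10 + 12) = -9/4 + 2 = -¼ ≈ -0.25000)
(5*(-5) + 1)*E + H = (5*(-5) + 1)*343 - ¼ = (-25 + 1)*343 - ¼ = -24*343 - ¼ = -8232 - ¼ = -32929/4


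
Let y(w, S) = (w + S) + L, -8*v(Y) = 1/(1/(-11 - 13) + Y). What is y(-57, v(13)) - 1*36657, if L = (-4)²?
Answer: -11413081/311 ≈ -36698.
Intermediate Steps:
L = 16
v(Y) = -1/(8*(-1/24 + Y)) (v(Y) = -1/(8*(1/(-11 - 13) + Y)) = -1/(8*(1/(-24) + Y)) = -1/(8*(-1/24 + Y)))
y(w, S) = 16 + S + w (y(w, S) = (w + S) + 16 = (S + w) + 16 = 16 + S + w)
y(-57, v(13)) - 1*36657 = (16 - 3/(-1 + 24*13) - 57) - 1*36657 = (16 - 3/(-1 + 312) - 57) - 36657 = (16 - 3/311 - 57) - 36657 = -12754/311 - 36657 = -11413081/311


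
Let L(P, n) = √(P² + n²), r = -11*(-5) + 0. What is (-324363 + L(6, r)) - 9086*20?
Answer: -506083 + √3061 ≈ -5.0603e+5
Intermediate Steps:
r = 55 (r = 55 + 0 = 55)
(-324363 + L(6, r)) - 9086*20 = (-324363 + √(6² + 55²)) - 9086*20 = (-324363 + √(36 + 3025)) - 181720 = (-324363 + √3061) - 181720 = -506083 + √3061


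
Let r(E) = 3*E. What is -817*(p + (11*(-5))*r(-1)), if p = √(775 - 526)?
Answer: -134805 - 817*√249 ≈ -1.4770e+5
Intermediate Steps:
p = √249 ≈ 15.780
-817*(p + (11*(-5))*r(-1)) = -817*(√249 + (11*(-5))*(3*(-1))) = -817*(√249 - 55*(-3)) = -817*(√249 + 165) = -817*(165 + √249) = -134805 - 817*√249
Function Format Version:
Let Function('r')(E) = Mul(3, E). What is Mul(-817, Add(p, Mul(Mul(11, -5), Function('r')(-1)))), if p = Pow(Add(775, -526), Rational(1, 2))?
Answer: Add(-134805, Mul(-817, Pow(249, Rational(1, 2)))) ≈ -1.4770e+5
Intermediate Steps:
p = Pow(249, Rational(1, 2)) ≈ 15.780
Mul(-817, Add(p, Mul(Mul(11, -5), Function('r')(-1)))) = Mul(-817, Add(Pow(249, Rational(1, 2)), Mul(Mul(11, -5), Mul(3, -1)))) = Mul(-817, Add(Pow(249, Rational(1, 2)), Mul(-55, -3))) = Mul(-817, Add(Pow(249, Rational(1, 2)), 165)) = Mul(-817, Add(165, Pow(249, Rational(1, 2)))) = Add(-134805, Mul(-817, Pow(249, Rational(1, 2))))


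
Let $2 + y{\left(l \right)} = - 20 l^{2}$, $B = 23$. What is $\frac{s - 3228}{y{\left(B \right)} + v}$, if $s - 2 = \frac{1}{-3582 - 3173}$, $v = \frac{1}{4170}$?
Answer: $\frac{18174220254}{59615494589} \approx 0.30486$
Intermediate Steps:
$y{\left(l \right)} = -2 - 20 l^{2}$
$v = \frac{1}{4170} \approx 0.00023981$
$s = \frac{13509}{6755}$ ($s = 2 + \frac{1}{-3582 - 3173} = 2 + \frac{1}{-6755} = 2 - \frac{1}{6755} = \frac{13509}{6755} \approx 1.9999$)
$\frac{s - 3228}{y{\left(B \right)} + v} = \frac{\frac{13509}{6755} - 3228}{\left(-2 - 20 \cdot 23^{2}\right) + \frac{1}{4170}} = - \frac{21791631}{6755 \left(\left(-2 - 10580\right) + \frac{1}{4170}\right)} = - \frac{21791631}{6755 \left(-10582 + \frac{1}{4170}\right)} = - \frac{21791631}{6755 \left(- \frac{44126939}{4170}\right)} = \left(- \frac{21791631}{6755}\right) \left(- \frac{4170}{44126939}\right) = \frac{18174220254}{59615494589}$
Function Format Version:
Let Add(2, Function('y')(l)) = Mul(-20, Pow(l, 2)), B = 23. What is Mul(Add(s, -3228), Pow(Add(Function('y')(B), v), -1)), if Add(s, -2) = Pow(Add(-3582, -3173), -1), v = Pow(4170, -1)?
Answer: Rational(18174220254, 59615494589) ≈ 0.30486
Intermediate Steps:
Function('y')(l) = Add(-2, Mul(-20, Pow(l, 2)))
v = Rational(1, 4170) ≈ 0.00023981
s = Rational(13509, 6755) (s = Add(2, Pow(Add(-3582, -3173), -1)) = Add(2, Pow(-6755, -1)) = Add(2, Rational(-1, 6755)) = Rational(13509, 6755) ≈ 1.9999)
Mul(Add(s, -3228), Pow(Add(Function('y')(B), v), -1)) = Mul(Add(Rational(13509, 6755), -3228), Pow(Add(Add(-2, Mul(-20, Pow(23, 2))), Rational(1, 4170)), -1)) = Mul(Rational(-21791631, 6755), Pow(Add(Add(-2, Mul(-20, 529)), Rational(1, 4170)), -1)) = Mul(Rational(-21791631, 6755), Pow(Add(Add(-2, -10580), Rational(1, 4170)), -1)) = Mul(Rational(-21791631, 6755), Pow(Add(-10582, Rational(1, 4170)), -1)) = Mul(Rational(-21791631, 6755), Pow(Rational(-44126939, 4170), -1)) = Mul(Rational(-21791631, 6755), Rational(-4170, 44126939)) = Rational(18174220254, 59615494589)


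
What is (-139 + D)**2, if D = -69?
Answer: 43264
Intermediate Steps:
(-139 + D)**2 = (-139 - 69)**2 = (-208)**2 = 43264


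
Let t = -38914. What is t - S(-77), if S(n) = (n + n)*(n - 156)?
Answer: -74796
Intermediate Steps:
S(n) = 2*n*(-156 + n) (S(n) = (2*n)*(-156 + n) = 2*n*(-156 + n))
t - S(-77) = -38914 - 2*(-77)*(-156 - 77) = -38914 - 2*(-77)*(-233) = -38914 - 1*35882 = -38914 - 35882 = -74796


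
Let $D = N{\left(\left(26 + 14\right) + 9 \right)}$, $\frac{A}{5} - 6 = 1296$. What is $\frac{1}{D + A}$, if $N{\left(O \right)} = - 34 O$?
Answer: $\frac{1}{4844} \approx 0.00020644$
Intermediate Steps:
$A = 6510$ ($A = 30 + 5 \cdot 1296 = 30 + 6480 = 6510$)
$D = -1666$ ($D = - 34 \left(\left(26 + 14\right) + 9\right) = - 34 \left(40 + 9\right) = \left(-34\right) 49 = -1666$)
$\frac{1}{D + A} = \frac{1}{-1666 + 6510} = \frac{1}{4844}$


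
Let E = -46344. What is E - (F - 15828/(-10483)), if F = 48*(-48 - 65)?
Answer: -428980188/10483 ≈ -40922.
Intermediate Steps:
F = -5424 (F = 48*(-113) = -5424)
E - (F - 15828/(-10483)) = -46344 - (-5424 - 15828/(-10483)) = -46344 - (-5424 - 15828*(-1/10483)) = -46344 - (-5424 + 15828/10483) = -46344 - 1*(-56843964/10483) = -46344 + 56843964/10483 = -428980188/10483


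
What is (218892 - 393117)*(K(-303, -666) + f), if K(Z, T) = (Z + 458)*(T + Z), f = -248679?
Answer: 69493822650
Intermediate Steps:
K(Z, T) = (458 + Z)*(T + Z)
(218892 - 393117)*(K(-303, -666) + f) = (218892 - 393117)*(((-303)² + 458*(-666) + 458*(-303) - 666*(-303)) - 248679) = -174225*((91809 - 305028 - 138774 + 201798) - 248679) = -174225*(-150195 - 248679) = -174225*(-398874) = 69493822650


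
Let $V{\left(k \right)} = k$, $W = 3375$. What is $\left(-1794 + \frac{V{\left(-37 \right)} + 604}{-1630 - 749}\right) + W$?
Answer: $\frac{1253544}{793} \approx 1580.8$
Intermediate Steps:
$\left(-1794 + \frac{V{\left(-37 \right)} + 604}{-1630 - 749}\right) + W = \left(-1794 + \frac{-37 + 604}{-1630 - 749}\right) + 3375 = \left(-1794 + \frac{567}{-2379}\right) + 3375 = \left(-1794 + 567 \left(- \frac{1}{2379}\right)\right) + 3375 = \left(-1794 - \frac{189}{793}\right) + 3375 = - \frac{1422831}{793} + 3375 = \frac{1253544}{793}$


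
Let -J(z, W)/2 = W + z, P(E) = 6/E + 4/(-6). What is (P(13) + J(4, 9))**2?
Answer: 1044484/1521 ≈ 686.71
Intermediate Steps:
P(E) = -2/3 + 6/E (P(E) = 6/E + 4*(-1/6) = 6/E - 2/3 = -2/3 + 6/E)
J(z, W) = -2*W - 2*z (J(z, W) = -2*(W + z) = -2*W - 2*z)
(P(13) + J(4, 9))**2 = ((-2/3 + 6/13) + (-2*9 - 2*4))**2 = ((-2/3 + 6*(1/13)) + (-18 - 8))**2 = ((-2/3 + 6/13) - 26)**2 = (-8/39 - 26)**2 = (-1022/39)**2 = 1044484/1521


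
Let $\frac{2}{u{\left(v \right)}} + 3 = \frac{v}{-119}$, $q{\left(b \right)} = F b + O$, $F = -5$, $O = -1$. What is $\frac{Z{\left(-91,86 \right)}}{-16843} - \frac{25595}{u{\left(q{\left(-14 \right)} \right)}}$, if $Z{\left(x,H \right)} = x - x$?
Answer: $\frac{5451735}{119} \approx 45813.0$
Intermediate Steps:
$Z{\left(x,H \right)} = 0$
$q{\left(b \right)} = -1 - 5 b$ ($q{\left(b \right)} = - 5 b - 1 = -1 - 5 b$)
$u{\left(v \right)} = \frac{2}{-3 - \frac{v}{119}}$ ($u{\left(v \right)} = \frac{2}{-3 + \frac{v}{-119}} = \frac{2}{-3 + v \left(- \frac{1}{119}\right)} = \frac{2}{-3 - \frac{v}{119}}$)
$\frac{Z{\left(-91,86 \right)}}{-16843} - \frac{25595}{u{\left(q{\left(-14 \right)} \right)}} = \frac{0}{-16843} - \frac{25595}{\left(-238\right) \frac{1}{357 - -69}} = 0 \left(- \frac{1}{16843}\right) - \frac{25595}{\left(-238\right) \frac{1}{357 + \left(-1 + 70\right)}} = 0 - \frac{25595}{\left(-238\right) \frac{1}{357 + 69}} = 0 - \frac{25595}{\left(-238\right) \frac{1}{426}} = 0 - \frac{25595}{- \frac{119}{213}} = 0 - - \frac{5451735}{119} = 0 + \frac{5451735}{119} = \frac{5451735}{119}$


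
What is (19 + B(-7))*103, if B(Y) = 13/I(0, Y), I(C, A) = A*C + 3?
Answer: 7210/3 ≈ 2403.3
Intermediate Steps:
I(C, A) = 3 + A*C
B(Y) = 13/3 (B(Y) = 13/(3 + Y*0) = 13/(3 + 0) = 13/3)
(19 + B(-7))*103 = (19 + 13/3)*103 = (70/3)*103 = 7210/3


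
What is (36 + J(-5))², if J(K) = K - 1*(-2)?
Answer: 1089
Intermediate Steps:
J(K) = 2 + K (J(K) = K + 2 = 2 + K)
(36 + J(-5))² = (36 + (2 - 5))² = (36 - 3)² = 33² = 1089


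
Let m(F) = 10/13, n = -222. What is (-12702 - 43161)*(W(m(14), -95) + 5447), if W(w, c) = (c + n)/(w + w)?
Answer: -5855503797/20 ≈ -2.9277e+8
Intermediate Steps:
m(F) = 10/13 (m(F) = 10*(1/13) = 10/13)
W(w, c) = (-222 + c)/(2*w) (W(w, c) = (c - 222)/(w + w) = (-222 + c)/((2*w)) = (-222 + c)*(1/(2*w)) = (-222 + c)/(2*w))
(-12702 - 43161)*(W(m(14), -95) + 5447) = (-12702 - 43161)*((-222 - 95)/(2*(10/13)) + 5447) = -55863*((½)*(13/10)*(-317) + 5447) = -55863*(-4121/20 + 5447) = -55863*104819/20 = -5855503797/20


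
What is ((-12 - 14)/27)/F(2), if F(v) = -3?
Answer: 26/81 ≈ 0.32099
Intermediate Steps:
((-12 - 14)/27)/F(2) = ((-12 - 14)/27)/(-3) = -26*1/27*(-1/3) = -26/27*(-1/3) = 26/81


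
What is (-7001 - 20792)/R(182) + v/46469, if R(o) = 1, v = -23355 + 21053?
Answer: -1291515219/46469 ≈ -27793.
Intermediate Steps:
v = -2302
(-7001 - 20792)/R(182) + v/46469 = (-7001 - 20792)/1 - 2302/46469 = -27793*1 - 2302*1/46469 = -27793 - 2302/46469 = -1291515219/46469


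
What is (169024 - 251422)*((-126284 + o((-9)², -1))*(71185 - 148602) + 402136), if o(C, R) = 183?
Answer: -804432166520694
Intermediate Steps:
(169024 - 251422)*((-126284 + o((-9)², -1))*(71185 - 148602) + 402136) = (169024 - 251422)*((-126284 + 183)*(71185 - 148602) + 402136) = -82398*(-126101*(-77417) + 402136) = -82398*(9762361117 + 402136) = -82398*9762763253 = -804432166520694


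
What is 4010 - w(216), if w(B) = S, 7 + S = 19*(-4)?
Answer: 4093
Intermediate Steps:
S = -83 (S = -7 + 19*(-4) = -7 - 76 = -83)
w(B) = -83
4010 - w(216) = 4010 - 1*(-83) = 4010 + 83 = 4093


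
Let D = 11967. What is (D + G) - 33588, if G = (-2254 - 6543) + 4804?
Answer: -25614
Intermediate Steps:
G = -3993 (G = -8797 + 4804 = -3993)
(D + G) - 33588 = (11967 - 3993) - 33588 = 7974 - 33588 = -25614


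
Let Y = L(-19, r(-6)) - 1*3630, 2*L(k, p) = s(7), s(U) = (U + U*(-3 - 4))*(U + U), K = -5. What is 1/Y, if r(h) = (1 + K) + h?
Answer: -1/3924 ≈ -0.00025484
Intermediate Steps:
r(h) = -4 + h (r(h) = (1 - 5) + h = -4 + h)
s(U) = -12*U² (s(U) = (U + U*(-7))*(2*U) = (U - 7*U)*(2*U) = (-6*U)*(2*U) = -12*U²)
L(k, p) = -294 (L(k, p) = (-12*7²)/2 = (-12*49)/2 = (½)*(-588) = -294)
Y = -3924 (Y = -294 - 1*3630 = -294 - 3630 = -3924)
1/Y = 1/(-3924) = -1/3924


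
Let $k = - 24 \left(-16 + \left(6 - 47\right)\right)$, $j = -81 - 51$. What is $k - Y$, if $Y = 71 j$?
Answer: $10740$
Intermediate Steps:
$j = -132$ ($j = -81 - 51 = -132$)
$Y = -9372$ ($Y = 71 \left(-132\right) = -9372$)
$k = 1368$ ($k = - 24 \left(-16 - 41\right) = \left(-24\right) \left(-57\right) = 1368$)
$k - Y = 1368 - -9372 = 1368 + 9372 = 10740$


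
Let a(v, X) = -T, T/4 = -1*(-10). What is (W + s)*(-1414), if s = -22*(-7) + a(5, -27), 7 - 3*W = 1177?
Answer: 390264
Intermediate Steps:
W = -390 (W = 7/3 - 1/3*1177 = 7/3 - 1177/3 = -390)
T = 40 (T = 4*(-1*(-10)) = 4*10 = 40)
a(v, X) = -40 (a(v, X) = -1*40 = -40)
s = 114 (s = -22*(-7) - 40 = 154 - 40 = 114)
(W + s)*(-1414) = (-390 + 114)*(-1414) = -276*(-1414) = 390264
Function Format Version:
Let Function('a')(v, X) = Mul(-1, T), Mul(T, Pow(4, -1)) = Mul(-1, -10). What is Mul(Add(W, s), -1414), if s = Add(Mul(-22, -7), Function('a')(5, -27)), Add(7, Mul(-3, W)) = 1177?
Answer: 390264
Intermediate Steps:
W = -390 (W = Add(Rational(7, 3), Mul(Rational(-1, 3), 1177)) = Add(Rational(7, 3), Rational(-1177, 3)) = -390)
T = 40 (T = Mul(4, Mul(-1, -10)) = Mul(4, 10) = 40)
Function('a')(v, X) = -40 (Function('a')(v, X) = Mul(-1, 40) = -40)
s = 114 (s = Add(Mul(-22, -7), -40) = Add(154, -40) = 114)
Mul(Add(W, s), -1414) = Mul(Add(-390, 114), -1414) = Mul(-276, -1414) = 390264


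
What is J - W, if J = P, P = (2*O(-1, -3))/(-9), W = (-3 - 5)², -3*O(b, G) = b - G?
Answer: -1724/27 ≈ -63.852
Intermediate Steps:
O(b, G) = -b/3 + G/3 (O(b, G) = -(b - G)/3 = -b/3 + G/3)
W = 64 (W = (-8)² = 64)
P = 4/27 (P = (2*(-⅓*(-1) + (⅓)*(-3)))/(-9) = (2*(⅓ - 1))*(-⅑) = (2*(-⅔))*(-⅑) = -4/3*(-⅑) = 4/27 ≈ 0.14815)
J = 4/27 ≈ 0.14815
J - W = 4/27 - 1*64 = 4/27 - 64 = -1724/27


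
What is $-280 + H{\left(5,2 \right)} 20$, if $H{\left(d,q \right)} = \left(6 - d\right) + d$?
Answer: $-160$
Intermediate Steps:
$H{\left(d,q \right)} = 6$
$-280 + H{\left(5,2 \right)} 20 = -280 + 6 \cdot 20 = -280 + 120 = -160$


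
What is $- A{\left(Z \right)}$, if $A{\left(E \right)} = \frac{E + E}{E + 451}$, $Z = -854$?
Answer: $- \frac{1708}{403} \approx -4.2382$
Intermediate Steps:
$A{\left(E \right)} = \frac{2 E}{451 + E}$
$- A{\left(Z \right)} = - \frac{2 \left(-854\right)}{451 - 854} = - \frac{2 \left(-854\right)}{-403} = - \frac{2 \left(-854\right) \left(-1\right)}{403} = \left(-1\right) \frac{1708}{403} = - \frac{1708}{403}$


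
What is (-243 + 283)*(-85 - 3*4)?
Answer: -3880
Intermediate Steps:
(-243 + 283)*(-85 - 3*4) = 40*(-85 - 12) = 40*(-97) = -3880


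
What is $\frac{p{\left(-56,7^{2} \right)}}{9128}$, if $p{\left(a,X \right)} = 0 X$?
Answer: $0$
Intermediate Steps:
$p{\left(a,X \right)} = 0$
$\frac{p{\left(-56,7^{2} \right)}}{9128} = \frac{0}{9128} = 0 \cdot \frac{1}{9128} = 0$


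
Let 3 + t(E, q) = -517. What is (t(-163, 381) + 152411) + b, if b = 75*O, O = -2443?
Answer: -31334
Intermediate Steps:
t(E, q) = -520 (t(E, q) = -3 - 517 = -520)
b = -183225 (b = 75*(-2443) = -183225)
(t(-163, 381) + 152411) + b = (-520 + 152411) - 183225 = 151891 - 183225 = -31334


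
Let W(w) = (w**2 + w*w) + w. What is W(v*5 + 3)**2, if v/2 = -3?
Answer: 2047761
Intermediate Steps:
v = -6 (v = 2*(-3) = -6)
W(w) = w + 2*w**2 (W(w) = (w**2 + w**2) + w = 2*w**2 + w = w + 2*w**2)
W(v*5 + 3)**2 = ((-6*5 + 3)*(1 + 2*(-6*5 + 3)))**2 = ((-30 + 3)*(1 + 2*(-30 + 3)))**2 = (-27*(1 + 2*(-27)))**2 = (-27*(1 - 54))**2 = (-27*(-53))**2 = 1431**2 = 2047761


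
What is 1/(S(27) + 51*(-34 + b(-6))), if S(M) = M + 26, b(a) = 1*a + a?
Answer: -1/2293 ≈ -0.00043611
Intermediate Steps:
b(a) = 2*a (b(a) = a + a = 2*a)
S(M) = 26 + M
1/(S(27) + 51*(-34 + b(-6))) = 1/((26 + 27) + 51*(-34 + 2*(-6))) = 1/(53 + 51*(-34 - 12)) = 1/(53 + 51*(-46)) = 1/(53 - 2346) = 1/(-2293) = -1/2293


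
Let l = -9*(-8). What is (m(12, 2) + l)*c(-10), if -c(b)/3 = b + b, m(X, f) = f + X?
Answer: 5160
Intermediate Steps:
m(X, f) = X + f
l = 72
c(b) = -6*b (c(b) = -3*(b + b) = -6*b)
(m(12, 2) + l)*c(-10) = ((12 + 2) + 72)*(-6*(-10)) = (14 + 72)*60 = 86*60 = 5160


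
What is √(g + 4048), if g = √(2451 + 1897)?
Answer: √(4048 + 2*√1087) ≈ 64.140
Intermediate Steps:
g = 2*√1087 (g = √4348 = 2*√1087 ≈ 65.939)
√(g + 4048) = √(2*√1087 + 4048) = √(4048 + 2*√1087)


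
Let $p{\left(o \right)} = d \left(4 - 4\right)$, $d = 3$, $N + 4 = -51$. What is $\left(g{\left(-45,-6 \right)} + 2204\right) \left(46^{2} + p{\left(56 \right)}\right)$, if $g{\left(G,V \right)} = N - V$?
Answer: $4559980$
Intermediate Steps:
$N = -55$ ($N = -4 - 51 = -55$)
$p{\left(o \right)} = 0$ ($p{\left(o \right)} = 3 \left(4 - 4\right) = 3 \cdot 0 = 0$)
$g{\left(G,V \right)} = -55 - V$
$\left(g{\left(-45,-6 \right)} + 2204\right) \left(46^{2} + p{\left(56 \right)}\right) = \left(\left(-55 - -6\right) + 2204\right) \left(46^{2} + 0\right) = \left(\left(-55 + 6\right) + 2204\right) \left(2116 + 0\right) = \left(-49 + 2204\right) 2116 = 2155 \cdot 2116 = 4559980$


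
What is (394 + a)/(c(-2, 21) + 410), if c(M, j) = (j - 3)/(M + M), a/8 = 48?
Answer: 1556/811 ≈ 1.9186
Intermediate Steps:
a = 384 (a = 8*48 = 384)
c(M, j) = (-3 + j)/(2*M) (c(M, j) = (-3 + j)/((2*M)) = (-3 + j)*(1/(2*M)) = (-3 + j)/(2*M))
(394 + a)/(c(-2, 21) + 410) = (394 + 384)/((1/2)*(-3 + 21)/(-2) + 410) = 778/((1/2)*(-1/2)*18 + 410) = 778/(-9/2 + 410) = 778/(811/2) = 778*(2/811) = 1556/811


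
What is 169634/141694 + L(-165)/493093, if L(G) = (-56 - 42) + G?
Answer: 41804036220/34934159771 ≈ 1.1967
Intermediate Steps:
L(G) = -98 + G
169634/141694 + L(-165)/493093 = 169634/141694 + (-98 - 165)/493093 = 169634*(1/141694) - 263*1/493093 = 84817/70847 - 263/493093 = 41804036220/34934159771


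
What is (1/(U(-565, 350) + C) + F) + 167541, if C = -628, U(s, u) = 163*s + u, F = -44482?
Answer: 11367329006/92373 ≈ 1.2306e+5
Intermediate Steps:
U(s, u) = u + 163*s
(1/(U(-565, 350) + C) + F) + 167541 = (1/((350 + 163*(-565)) - 628) - 44482) + 167541 = (1/((350 - 92095) - 628) - 44482) + 167541 = (1/(-91745 - 628) - 44482) + 167541 = (1/(-92373) - 44482) + 167541 = (-1/92373 - 44482) + 167541 = -4108935787/92373 + 167541 = 11367329006/92373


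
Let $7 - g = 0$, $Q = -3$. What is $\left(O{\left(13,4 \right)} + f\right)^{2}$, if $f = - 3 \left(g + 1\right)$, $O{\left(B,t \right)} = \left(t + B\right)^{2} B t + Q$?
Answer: $225030001$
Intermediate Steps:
$O{\left(B,t \right)} = -3 + B t \left(B + t\right)^{2}$ ($O{\left(B,t \right)} = \left(t + B\right)^{2} B t - 3 = \left(B + t\right)^{2} B t - 3 = B \left(B + t\right)^{2} t - 3 = B t \left(B + t\right)^{2} - 3 = -3 + B t \left(B + t\right)^{2}$)
$g = 7$ ($g = 7 - 0 = 7 + 0 = 7$)
$f = -24$ ($f = - 3 \left(7 + 1\right) = \left(-3\right) 8 = -24$)
$\left(O{\left(13,4 \right)} + f\right)^{2} = \left(\left(-3 + 13 \cdot 4 \left(13 + 4\right)^{2}\right) - 24\right)^{2} = \left(\left(-3 + 13 \cdot 4 \cdot 17^{2}\right) - 24\right)^{2} = \left(\left(-3 + 13 \cdot 4 \cdot 289\right) - 24\right)^{2} = \left(\left(-3 + 15028\right) - 24\right)^{2} = \left(15025 - 24\right)^{2} = 15001^{2} = 225030001$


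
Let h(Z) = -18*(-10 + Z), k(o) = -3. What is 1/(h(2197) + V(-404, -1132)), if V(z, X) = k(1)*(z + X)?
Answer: -1/34758 ≈ -2.8770e-5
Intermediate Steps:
V(z, X) = -3*X - 3*z (V(z, X) = -3*(z + X) = -3*(X + z) = -3*X - 3*z)
h(Z) = 180 - 18*Z
1/(h(2197) + V(-404, -1132)) = 1/((180 - 18*2197) + (-3*(-1132) - 3*(-404))) = 1/((180 - 39546) + (3396 + 1212)) = 1/(-39366 + 4608) = 1/(-34758) = -1/34758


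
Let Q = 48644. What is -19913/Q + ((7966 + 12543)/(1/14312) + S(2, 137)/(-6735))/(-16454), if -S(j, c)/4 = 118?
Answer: -48083011778295829/2695307856180 ≈ -17840.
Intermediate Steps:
S(j, c) = -472 (S(j, c) = -4*118 = -472)
-19913/Q + ((7966 + 12543)/(1/14312) + S(2, 137)/(-6735))/(-16454) = -19913/48644 + ((7966 + 12543)/(1/14312) - 472/(-6735))/(-16454) = -19913*1/48644 + (20509/(1/14312) - 472*(-1/6735))*(-1/16454) = -19913/48644 + (20509*14312 + 472/6735)*(-1/16454) = -19913/48644 + (293524808 + 472/6735)*(-1/16454) = -19913/48644 + (1976889582352/6735)*(-1/16454) = -19913/48644 - 988444791176/55408845 = -48083011778295829/2695307856180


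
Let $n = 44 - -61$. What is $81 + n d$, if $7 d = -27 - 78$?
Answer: $-1494$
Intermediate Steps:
$n = 105$ ($n = 44 + 61 = 105$)
$d = -15$ ($d = \frac{-27 - 78}{7} = \frac{1}{7} \left(-105\right) = -15$)
$81 + n d = 81 + 105 \left(-15\right) = 81 - 1575 = -1494$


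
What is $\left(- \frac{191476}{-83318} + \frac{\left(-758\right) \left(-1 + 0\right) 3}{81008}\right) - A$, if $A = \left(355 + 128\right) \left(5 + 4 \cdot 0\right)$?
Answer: $- \frac{4071039930205}{1687356136} \approx -2412.7$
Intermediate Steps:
$A = 2415$ ($A = 483 \left(5 + 0\right) = 483 \cdot 5 = 2415$)
$\left(- \frac{191476}{-83318} + \frac{\left(-758\right) \left(-1 + 0\right) 3}{81008}\right) - A = \left(- \frac{191476}{-83318} + \frac{\left(-758\right) \left(-1 + 0\right) 3}{81008}\right) - 2415 = \left(\left(-191476\right) \left(- \frac{1}{83318}\right) + - 758 \left(\left(-1\right) 3\right) \frac{1}{81008}\right) - 2415 = \left(\frac{95738}{41659} + \left(-758\right) \left(-3\right) \frac{1}{81008}\right) - 2415 = \left(\frac{95738}{41659} + 2274 \cdot \frac{1}{81008}\right) - 2415 = \left(\frac{95738}{41659} + \frac{1137}{40504}\right) - 2415 = \frac{3925138235}{1687356136} - 2415 = - \frac{4071039930205}{1687356136}$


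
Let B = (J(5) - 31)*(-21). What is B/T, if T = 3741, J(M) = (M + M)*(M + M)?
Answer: -483/1247 ≈ -0.38733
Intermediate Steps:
J(M) = 4*M² (J(M) = (2*M)*(2*M) = 4*M²)
B = -1449 (B = (4*5² - 31)*(-21) = (4*25 - 31)*(-21) = (100 - 31)*(-21) = 69*(-21) = -1449)
B/T = -1449/3741 = -1449*1/3741 = -483/1247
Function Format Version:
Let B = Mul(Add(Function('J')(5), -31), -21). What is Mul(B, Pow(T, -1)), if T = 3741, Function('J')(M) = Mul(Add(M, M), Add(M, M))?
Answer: Rational(-483, 1247) ≈ -0.38733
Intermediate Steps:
Function('J')(M) = Mul(4, Pow(M, 2)) (Function('J')(M) = Mul(Mul(2, M), Mul(2, M)) = Mul(4, Pow(M, 2)))
B = -1449 (B = Mul(Add(Mul(4, Pow(5, 2)), -31), -21) = Mul(Add(Mul(4, 25), -31), -21) = Mul(Add(100, -31), -21) = Mul(69, -21) = -1449)
Mul(B, Pow(T, -1)) = Mul(-1449, Pow(3741, -1)) = Mul(-1449, Rational(1, 3741)) = Rational(-483, 1247)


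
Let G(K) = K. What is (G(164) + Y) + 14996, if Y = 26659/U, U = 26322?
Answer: 399068179/26322 ≈ 15161.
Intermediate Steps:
Y = 26659/26322 ≈ 1.0128
(G(164) + Y) + 14996 = (164 + 26659/26322) + 14996 = 4343467/26322 + 14996 = 399068179/26322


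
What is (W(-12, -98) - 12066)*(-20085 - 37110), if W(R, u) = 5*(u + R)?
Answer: 721572120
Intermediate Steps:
W(R, u) = 5*R + 5*u (W(R, u) = 5*(R + u) = 5*R + 5*u)
(W(-12, -98) - 12066)*(-20085 - 37110) = ((5*(-12) + 5*(-98)) - 12066)*(-20085 - 37110) = ((-60 - 490) - 12066)*(-57195) = (-550 - 12066)*(-57195) = -12616*(-57195) = 721572120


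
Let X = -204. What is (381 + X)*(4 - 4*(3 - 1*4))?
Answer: 1416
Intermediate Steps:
(381 + X)*(4 - 4*(3 - 1*4)) = (381 - 204)*(4 - 4*(3 - 1*4)) = 177*(4 - 4*(3 - 4)) = 177*(4 - 4*(-1)) = 177*(4 + 4) = 177*8 = 1416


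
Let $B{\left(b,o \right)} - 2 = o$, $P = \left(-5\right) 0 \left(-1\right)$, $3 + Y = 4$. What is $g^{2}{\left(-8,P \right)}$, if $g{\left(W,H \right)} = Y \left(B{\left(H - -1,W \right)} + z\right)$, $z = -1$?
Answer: $49$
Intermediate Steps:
$Y = 1$ ($Y = -3 + 4 = 1$)
$P = 0$ ($P = 0 \left(-1\right) = 0$)
$B{\left(b,o \right)} = 2 + o$
$g{\left(W,H \right)} = 1 + W$ ($g{\left(W,H \right)} = 1 \left(\left(2 + W\right) - 1\right) = 1 \left(1 + W\right) = 1 + W$)
$g^{2}{\left(-8,P \right)} = \left(1 - 8\right)^{2} = \left(-7\right)^{2} = 49$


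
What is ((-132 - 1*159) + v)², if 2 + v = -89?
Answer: 145924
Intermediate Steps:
v = -91 (v = -2 - 89 = -91)
((-132 - 1*159) + v)² = ((-132 - 1*159) - 91)² = ((-132 - 159) - 91)² = (-291 - 91)² = (-382)² = 145924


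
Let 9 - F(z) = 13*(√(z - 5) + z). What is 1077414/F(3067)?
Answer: -21473938434/794230783 + 7003191*√3062/794230783 ≈ -26.549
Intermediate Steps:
F(z) = 9 - 13*z - 13*√(-5 + z) (F(z) = 9 - 13*(√(z - 5) + z) = 9 - 13*(√(-5 + z) + z) = 9 - 13*(z + √(-5 + z)) = 9 - (13*z + 13*√(-5 + z)) = 9 + (-13*z - 13*√(-5 + z)) = 9 - 13*z - 13*√(-5 + z))
1077414/F(3067) = 1077414/(9 - 13*3067 - 13*√(-5 + 3067)) = 1077414/(9 - 39871 - 13*√3062) = 1077414/(-39862 - 13*√3062)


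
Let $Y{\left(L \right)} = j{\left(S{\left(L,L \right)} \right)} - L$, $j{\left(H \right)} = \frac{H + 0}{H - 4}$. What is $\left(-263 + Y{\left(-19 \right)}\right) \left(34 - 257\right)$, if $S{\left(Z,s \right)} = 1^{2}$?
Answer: $\frac{163459}{3} \approx 54486.0$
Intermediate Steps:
$S{\left(Z,s \right)} = 1$
$j{\left(H \right)} = \frac{H}{-4 + H}$
$Y{\left(L \right)} = - \frac{1}{3} - L$ ($Y{\left(L \right)} = 1 \frac{1}{-4 + 1} - L = 1 \frac{1}{-3} - L = 1 \left(- \frac{1}{3}\right) - L = - \frac{1}{3} - L$)
$\left(-263 + Y{\left(-19 \right)}\right) \left(34 - 257\right) = \left(-263 - - \frac{56}{3}\right) \left(34 - 257\right) = \left(-263 + \left(- \frac{1}{3} + 19\right)\right) \left(-223\right) = \left(-263 + \frac{56}{3}\right) \left(-223\right) = \left(- \frac{733}{3}\right) \left(-223\right) = \frac{163459}{3}$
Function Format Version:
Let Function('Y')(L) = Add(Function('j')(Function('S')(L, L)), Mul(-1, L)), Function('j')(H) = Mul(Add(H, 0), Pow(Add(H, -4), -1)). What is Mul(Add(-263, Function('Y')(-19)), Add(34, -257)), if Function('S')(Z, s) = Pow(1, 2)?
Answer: Rational(163459, 3) ≈ 54486.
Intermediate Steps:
Function('S')(Z, s) = 1
Function('j')(H) = Mul(H, Pow(Add(-4, H), -1))
Function('Y')(L) = Add(Rational(-1, 3), Mul(-1, L)) (Function('Y')(L) = Add(Mul(1, Pow(Add(-4, 1), -1)), Mul(-1, L)) = Add(Mul(1, Pow(-3, -1)), Mul(-1, L)) = Add(Mul(1, Rational(-1, 3)), Mul(-1, L)) = Add(Rational(-1, 3), Mul(-1, L)))
Mul(Add(-263, Function('Y')(-19)), Add(34, -257)) = Mul(Add(-263, Add(Rational(-1, 3), Mul(-1, -19))), Add(34, -257)) = Mul(Add(-263, Add(Rational(-1, 3), 19)), -223) = Mul(Add(-263, Rational(56, 3)), -223) = Mul(Rational(-733, 3), -223) = Rational(163459, 3)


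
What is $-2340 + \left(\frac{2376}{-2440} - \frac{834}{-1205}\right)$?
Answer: $- \frac{172022403}{73505} \approx -2340.3$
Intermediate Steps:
$-2340 + \left(\frac{2376}{-2440} - \frac{834}{-1205}\right) = -2340 + \left(2376 \left(- \frac{1}{2440}\right) - - \frac{834}{1205}\right) = -2340 + \left(- \frac{297}{305} + \frac{834}{1205}\right) = -2340 - \frac{20703}{73505} = - \frac{172022403}{73505}$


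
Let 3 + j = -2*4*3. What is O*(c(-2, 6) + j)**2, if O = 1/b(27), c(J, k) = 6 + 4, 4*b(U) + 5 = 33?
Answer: 289/7 ≈ 41.286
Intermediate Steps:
b(U) = 7 (b(U) = -5/4 + (1/4)*33 = -5/4 + 33/4 = 7)
c(J, k) = 10
j = -27 (j = -3 - 2*4*3 = -3 - 8*3 = -3 - 24 = -27)
O = 1/7 ≈ 0.14286
O*(c(-2, 6) + j)**2 = (10 - 27)**2/7 = (1/7)*(-17)**2 = (1/7)*289 = 289/7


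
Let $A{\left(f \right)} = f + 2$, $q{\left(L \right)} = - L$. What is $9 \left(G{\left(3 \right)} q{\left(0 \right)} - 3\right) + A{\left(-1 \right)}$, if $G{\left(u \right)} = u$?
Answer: $-26$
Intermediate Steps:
$A{\left(f \right)} = 2 + f$
$9 \left(G{\left(3 \right)} q{\left(0 \right)} - 3\right) + A{\left(-1 \right)} = 9 \left(3 \left(\left(-1\right) 0\right) - 3\right) + \left(2 - 1\right) = 9 \left(3 \cdot 0 - 3\right) + 1 = 9 \left(0 - 3\right) + 1 = 9 \left(-3\right) + 1 = -27 + 1 = -26$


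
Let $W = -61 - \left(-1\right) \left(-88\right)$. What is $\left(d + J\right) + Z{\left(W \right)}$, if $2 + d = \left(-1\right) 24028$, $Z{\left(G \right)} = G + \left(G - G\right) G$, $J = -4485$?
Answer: $-28664$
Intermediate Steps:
$W = -149$ ($W = -61 - 88 = -149$)
$Z{\left(G \right)} = G$ ($Z{\left(G \right)} = G + 0 G = G + 0 = G$)
$d = -24030$ ($d = -2 - 24028 = -24030$)
$\left(d + J\right) + Z{\left(W \right)} = \left(-24030 - 4485\right) - 149 = -28515 - 149 = -28664$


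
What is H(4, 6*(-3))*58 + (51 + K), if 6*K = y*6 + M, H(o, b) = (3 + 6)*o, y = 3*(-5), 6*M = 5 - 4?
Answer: 76465/36 ≈ 2124.0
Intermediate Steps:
M = 1/6 (M = (5 - 4)/6 = (1/6)*1 = 1/6 ≈ 0.16667)
y = -15
H(o, b) = 9*o
K = -539/36 (K = (-15*6 + 1/6)/6 = (-90 + 1/6)/6 = (1/6)*(-539/6) = -539/36 ≈ -14.972)
H(4, 6*(-3))*58 + (51 + K) = (9*4)*58 + (51 - 539/36) = 36*58 + 1297/36 = 2088 + 1297/36 = 76465/36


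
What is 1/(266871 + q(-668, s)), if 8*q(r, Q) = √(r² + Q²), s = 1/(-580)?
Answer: 5745625881600/1533340774538719999 - 4640*√150109753601/1533340774538719999 ≈ 3.7460e-6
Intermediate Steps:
s = -1/580 ≈ -0.0017241
q(r, Q) = √(Q² + r²)/8 (q(r, Q) = √(r² + Q²)/8 = √(Q² + r²)/8)
1/(266871 + q(-668, s)) = 1/(266871 + √((-1/580)² + (-668)²)/8) = 1/(266871 + √(1/336400 + 446224)/8) = 1/(266871 + √(150109753601/336400)/8) = 1/(266871 + (√150109753601/580)/8) = 1/(266871 + √150109753601/4640)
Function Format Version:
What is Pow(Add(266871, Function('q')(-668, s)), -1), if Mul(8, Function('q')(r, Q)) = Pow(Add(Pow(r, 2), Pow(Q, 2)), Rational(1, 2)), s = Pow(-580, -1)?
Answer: Add(Rational(5745625881600, 1533340774538719999), Mul(Rational(-4640, 1533340774538719999), Pow(150109753601, Rational(1, 2)))) ≈ 3.7460e-6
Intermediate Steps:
s = Rational(-1, 580) ≈ -0.0017241
Function('q')(r, Q) = Mul(Rational(1, 8), Pow(Add(Pow(Q, 2), Pow(r, 2)), Rational(1, 2))) (Function('q')(r, Q) = Mul(Rational(1, 8), Pow(Add(Pow(r, 2), Pow(Q, 2)), Rational(1, 2))) = Mul(Rational(1, 8), Pow(Add(Pow(Q, 2), Pow(r, 2)), Rational(1, 2))))
Pow(Add(266871, Function('q')(-668, s)), -1) = Pow(Add(266871, Mul(Rational(1, 8), Pow(Add(Pow(Rational(-1, 580), 2), Pow(-668, 2)), Rational(1, 2)))), -1) = Pow(Add(266871, Mul(Rational(1, 8), Pow(Add(Rational(1, 336400), 446224), Rational(1, 2)))), -1) = Pow(Add(266871, Mul(Rational(1, 8), Pow(Rational(150109753601, 336400), Rational(1, 2)))), -1) = Pow(Add(266871, Mul(Rational(1, 8), Mul(Rational(1, 580), Pow(150109753601, Rational(1, 2))))), -1) = Pow(Add(266871, Mul(Rational(1, 4640), Pow(150109753601, Rational(1, 2)))), -1)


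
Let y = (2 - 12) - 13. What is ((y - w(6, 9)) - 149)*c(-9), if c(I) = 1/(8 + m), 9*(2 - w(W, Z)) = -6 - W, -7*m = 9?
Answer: -3682/141 ≈ -26.113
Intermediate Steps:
m = -9/7 (m = -1/7*9 = -9/7 ≈ -1.2857)
w(W, Z) = 8/3 + W/9 (w(W, Z) = 2 - (-6 - W)/9 = 2 + (2/3 + W/9) = 8/3 + W/9)
c(I) = 7/47 (c(I) = 1/(8 - 9/7) = 1/(47/7) = 7/47)
y = -23 (y = -10 - 13 = -23)
((y - w(6, 9)) - 149)*c(-9) = ((-23 - (8/3 + (1/9)*6)) - 149)*(7/47) = ((-23 - (8/3 + 2/3)) - 149)*(7/47) = ((-23 - 1*10/3) - 149)*(7/47) = ((-23 - 10/3) - 149)*(7/47) = (-79/3 - 149)*(7/47) = -526/3*7/47 = -3682/141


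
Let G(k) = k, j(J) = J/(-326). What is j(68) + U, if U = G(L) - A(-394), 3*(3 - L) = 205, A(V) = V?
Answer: 160616/489 ≈ 328.46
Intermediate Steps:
L = -196/3 (L = 3 - ⅓*205 = 3 - 205/3 = -196/3 ≈ -65.333)
j(J) = -J/326 (j(J) = J*(-1/326) = -J/326)
U = 986/3 (U = -196/3 - 1*(-394) = -196/3 + 394 = 986/3 ≈ 328.67)
j(68) + U = -1/326*68 + 986/3 = -34/163 + 986/3 = 160616/489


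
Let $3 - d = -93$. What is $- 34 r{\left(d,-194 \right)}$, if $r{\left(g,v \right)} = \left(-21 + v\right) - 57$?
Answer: $9248$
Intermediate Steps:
$d = 96$ ($d = 3 - -93 = 3 + 93 = 96$)
$r{\left(g,v \right)} = -78 + v$
$- 34 r{\left(d,-194 \right)} = - 34 \left(-78 - 194\right) = \left(-34\right) \left(-272\right) = 9248$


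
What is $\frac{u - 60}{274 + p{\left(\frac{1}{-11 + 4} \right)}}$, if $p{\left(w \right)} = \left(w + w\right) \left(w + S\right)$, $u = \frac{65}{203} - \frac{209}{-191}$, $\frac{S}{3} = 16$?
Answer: $- \frac{7950383}{35327742} \approx -0.22505$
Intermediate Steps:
$S = 48$ ($S = 3 \cdot 16 = 48$)
$u = \frac{54842}{38773}$ ($u = 65 \cdot \frac{1}{203} - - \frac{209}{191} = \frac{65}{203} + \frac{209}{191} = \frac{54842}{38773} \approx 1.4144$)
$p{\left(w \right)} = 2 w \left(48 + w\right)$ ($p{\left(w \right)} = \left(w + w\right) \left(w + 48\right) = 2 w \left(48 + w\right)$)
$\frac{u - 60}{274 + p{\left(\frac{1}{-11 + 4} \right)}} = \frac{\frac{54842}{38773} - 60}{274 + \frac{2 \left(48 + \frac{1}{-11 + 4}\right)}{-11 + 4}} = - \frac{2271538}{38773 \left(274 + \frac{2 \left(48 + \frac{1}{-7}\right)}{-7}\right)} = - \frac{2271538}{38773 \left(274 + 2 \left(- \frac{1}{7}\right) \left(48 - \frac{1}{7}\right)\right)} = - \frac{2271538}{38773 \left(274 + 2 \left(- \frac{1}{7}\right) \frac{335}{7}\right)} = - \frac{2271538}{38773 \left(274 - \frac{670}{49}\right)} = - \frac{2271538}{38773 \cdot \frac{12756}{49}} = \left(- \frac{2271538}{38773}\right) \frac{49}{12756} = - \frac{7950383}{35327742}$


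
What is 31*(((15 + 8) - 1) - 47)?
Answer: -775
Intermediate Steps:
31*(((15 + 8) - 1) - 47) = 31*((23 - 1) - 47) = 31*(22 - 47) = 31*(-25) = -775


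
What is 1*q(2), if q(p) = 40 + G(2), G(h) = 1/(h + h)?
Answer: 161/4 ≈ 40.250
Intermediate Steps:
G(h) = 1/(2*h)
q(p) = 161/4 (q(p) = 40 + (½)/2 = 40 + (½)*(½) = 40 + ¼ = 161/4)
1*q(2) = 1*(161/4) = 161/4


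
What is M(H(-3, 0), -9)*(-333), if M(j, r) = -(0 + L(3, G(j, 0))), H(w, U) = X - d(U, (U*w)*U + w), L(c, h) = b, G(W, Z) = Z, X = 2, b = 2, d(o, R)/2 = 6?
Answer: 666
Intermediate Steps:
d(o, R) = 12 (d(o, R) = 2*6 = 12)
L(c, h) = 2
H(w, U) = -10 (H(w, U) = 2 - 1*12 = 2 - 12 = -10)
M(j, r) = -2 (M(j, r) = -(0 + 2) = -1*2 = -2)
M(H(-3, 0), -9)*(-333) = -2*(-333) = 666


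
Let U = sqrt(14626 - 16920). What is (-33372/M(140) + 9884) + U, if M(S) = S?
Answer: 337597/35 + I*sqrt(2294) ≈ 9645.6 + 47.896*I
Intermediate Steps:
U = I*sqrt(2294) (U = sqrt(-2294) = I*sqrt(2294) ≈ 47.896*I)
(-33372/M(140) + 9884) + U = (-33372/140 + 9884) + I*sqrt(2294) = (-33372*1/140 + 9884) + I*sqrt(2294) = (-8343/35 + 9884) + I*sqrt(2294) = 337597/35 + I*sqrt(2294)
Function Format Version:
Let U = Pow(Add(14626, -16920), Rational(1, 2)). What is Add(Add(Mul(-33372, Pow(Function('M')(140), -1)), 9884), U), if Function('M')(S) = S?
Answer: Add(Rational(337597, 35), Mul(I, Pow(2294, Rational(1, 2)))) ≈ Add(9645.6, Mul(47.896, I))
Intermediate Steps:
U = Mul(I, Pow(2294, Rational(1, 2))) (U = Pow(-2294, Rational(1, 2)) = Mul(I, Pow(2294, Rational(1, 2))) ≈ Mul(47.896, I))
Add(Add(Mul(-33372, Pow(Function('M')(140), -1)), 9884), U) = Add(Add(Mul(-33372, Pow(140, -1)), 9884), Mul(I, Pow(2294, Rational(1, 2)))) = Add(Add(Mul(-33372, Rational(1, 140)), 9884), Mul(I, Pow(2294, Rational(1, 2)))) = Add(Add(Rational(-8343, 35), 9884), Mul(I, Pow(2294, Rational(1, 2)))) = Add(Rational(337597, 35), Mul(I, Pow(2294, Rational(1, 2))))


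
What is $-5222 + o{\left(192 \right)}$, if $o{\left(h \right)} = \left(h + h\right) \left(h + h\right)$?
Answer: $142234$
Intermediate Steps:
$o{\left(h \right)} = 4 h^{2}$ ($o{\left(h \right)} = 2 h 2 h = 4 h^{2}$)
$-5222 + o{\left(192 \right)} = -5222 + 4 \cdot 192^{2} = -5222 + 4 \cdot 36864 = -5222 + 147456 = 142234$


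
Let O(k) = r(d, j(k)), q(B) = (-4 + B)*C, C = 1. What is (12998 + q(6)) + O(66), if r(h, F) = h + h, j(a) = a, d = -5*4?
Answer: 12960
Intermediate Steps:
q(B) = -4 + B (q(B) = (-4 + B)*1 = -4 + B)
d = -20
r(h, F) = 2*h
O(k) = -40 (O(k) = 2*(-20) = -40)
(12998 + q(6)) + O(66) = (12998 + (-4 + 6)) - 40 = (12998 + 2) - 40 = 13000 - 40 = 12960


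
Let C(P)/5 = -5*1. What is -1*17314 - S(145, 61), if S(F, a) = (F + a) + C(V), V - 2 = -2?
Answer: -17495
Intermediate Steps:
V = 0 (V = 2 - 2 = 0)
C(P) = -25 (C(P) = 5*(-5*1) = 5*(-5) = -25)
S(F, a) = -25 + F + a (S(F, a) = (F + a) - 25 = -25 + F + a)
-1*17314 - S(145, 61) = -1*17314 - (-25 + 145 + 61) = -17314 - 1*181 = -17314 - 181 = -17495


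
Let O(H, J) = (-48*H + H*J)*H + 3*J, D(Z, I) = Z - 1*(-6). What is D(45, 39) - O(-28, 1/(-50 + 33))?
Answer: 641398/17 ≈ 37729.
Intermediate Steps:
D(Z, I) = 6 + Z (D(Z, I) = Z + 6 = 6 + Z)
O(H, J) = 3*J + H*(-48*H + H*J) (O(H, J) = H*(-48*H + H*J) + 3*J = 3*J + H*(-48*H + H*J))
D(45, 39) - O(-28, 1/(-50 + 33)) = (6 + 45) - (-48*(-28)² + 3/(-50 + 33) + (-28)²/(-50 + 33)) = 51 - (-48*784 + 3/(-17) + 784/(-17)) = 51 - (-37632 + 3*(-1/17) - 1/17*784) = 51 - (-37632 - 3/17 - 784/17) = 51 - 1*(-640531/17) = 51 + 640531/17 = 641398/17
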